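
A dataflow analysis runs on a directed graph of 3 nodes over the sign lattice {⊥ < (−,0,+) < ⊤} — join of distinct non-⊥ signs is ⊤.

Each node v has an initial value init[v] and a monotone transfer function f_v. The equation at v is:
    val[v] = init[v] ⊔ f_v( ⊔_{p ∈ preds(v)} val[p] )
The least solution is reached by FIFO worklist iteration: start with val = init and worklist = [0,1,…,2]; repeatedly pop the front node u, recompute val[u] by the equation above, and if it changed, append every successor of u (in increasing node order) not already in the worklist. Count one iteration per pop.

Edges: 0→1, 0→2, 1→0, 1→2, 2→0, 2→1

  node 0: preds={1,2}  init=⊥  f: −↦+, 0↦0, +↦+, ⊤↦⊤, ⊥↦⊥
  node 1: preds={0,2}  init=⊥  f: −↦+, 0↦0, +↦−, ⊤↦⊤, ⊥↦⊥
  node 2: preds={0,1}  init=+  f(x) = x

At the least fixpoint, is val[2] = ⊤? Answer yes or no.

yes

Trace (7 dequeues):
  [1] u=0 | in + | out + | prev ⊥ | push {}
  [2] u=1 | in + | out − | prev ⊥ | push {0}
  [3] u=2 | in ⊤ | out ⊤ | prev + | push {1}
  [4] u=0 | in ⊤ | out ⊤ | prev + | push {2}
  [5] u=1 | in ⊤ | out ⊤ | prev − | push {0}
  [6] u=2 | in ⊤ | out ⊤ | ==
  [7] u=0 | in ⊤ | out ⊤ | ==

Converged values:
  [0] ⊤
  [1] ⊤
  [2] ⊤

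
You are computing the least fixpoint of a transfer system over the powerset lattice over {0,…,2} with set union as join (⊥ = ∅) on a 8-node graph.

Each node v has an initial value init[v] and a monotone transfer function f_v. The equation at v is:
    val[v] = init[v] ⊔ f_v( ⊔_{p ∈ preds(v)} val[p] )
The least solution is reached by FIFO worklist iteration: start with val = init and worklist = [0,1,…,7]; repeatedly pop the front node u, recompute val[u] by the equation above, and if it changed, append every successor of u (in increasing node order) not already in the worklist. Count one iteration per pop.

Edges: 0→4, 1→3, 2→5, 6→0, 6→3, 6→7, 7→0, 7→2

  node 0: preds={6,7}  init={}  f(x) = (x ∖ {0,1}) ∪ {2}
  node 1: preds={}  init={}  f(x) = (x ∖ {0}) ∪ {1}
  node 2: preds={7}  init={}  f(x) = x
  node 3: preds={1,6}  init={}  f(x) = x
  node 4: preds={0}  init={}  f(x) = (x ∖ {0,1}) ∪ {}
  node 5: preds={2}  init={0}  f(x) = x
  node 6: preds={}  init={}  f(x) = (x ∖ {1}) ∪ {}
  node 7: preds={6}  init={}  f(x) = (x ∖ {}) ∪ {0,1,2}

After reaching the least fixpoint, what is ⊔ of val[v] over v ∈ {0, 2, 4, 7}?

Trace (11 dequeues):
  [1] u=0 | in {} | out {2} | prev {} | push {}
  [2] u=1 | in {} | out {1} | prev {} | push {}
  [3] u=2 | in {} | out {} | ==
  [4] u=3 | in {1} | out {1} | prev {} | push {}
  [5] u=4 | in {2} | out {2} | prev {} | push {}
  [6] u=5 | in {} | out {0} | ==
  [7] u=6 | in {} | out {} | ==
  [8] u=7 | in {} | out {0,1,2} | prev {} | push {0,2}
  [9] u=0 | in {0,1,2} | out {2} | ==
  [10] u=2 | in {0,1,2} | out {0,1,2} | prev {} | push {5}
  [11] u=5 | in {0,1,2} | out {0,1,2} | prev {0} | push {}

Converged values:
  [0] {2}
  [1] {1}
  [2] {0,1,2}
  [3] {1}
  [4] {2}
  [5] {0,1,2}
  [6] {}
  [7] {0,1,2}

{0,1,2}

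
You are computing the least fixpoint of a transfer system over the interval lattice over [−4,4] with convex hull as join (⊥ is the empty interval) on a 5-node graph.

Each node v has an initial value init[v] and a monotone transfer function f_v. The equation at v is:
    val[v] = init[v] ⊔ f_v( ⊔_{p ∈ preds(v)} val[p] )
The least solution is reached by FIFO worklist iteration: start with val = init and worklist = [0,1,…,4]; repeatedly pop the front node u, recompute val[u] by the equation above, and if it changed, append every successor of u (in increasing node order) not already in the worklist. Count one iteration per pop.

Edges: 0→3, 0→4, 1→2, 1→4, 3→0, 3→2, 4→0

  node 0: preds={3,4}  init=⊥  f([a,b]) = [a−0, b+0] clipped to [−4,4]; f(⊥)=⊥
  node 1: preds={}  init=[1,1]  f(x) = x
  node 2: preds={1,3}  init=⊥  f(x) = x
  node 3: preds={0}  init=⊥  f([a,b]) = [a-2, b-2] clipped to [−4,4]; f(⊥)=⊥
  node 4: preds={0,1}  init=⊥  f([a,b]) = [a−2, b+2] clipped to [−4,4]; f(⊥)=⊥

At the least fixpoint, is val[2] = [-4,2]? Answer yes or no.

yes

Worklist (16 pops):
  #1 pop 0: in=⊥ → ⊥ (no change)
  #2 pop 1: in=⊥ → [1,1] (no change)
  #3 pop 2: in=[1,1] → [1,1] (was ⊥); enqueue []
  #4 pop 3: in=⊥ → ⊥ (no change)
  #5 pop 4: in=[1,1] → [-1,3] (was ⊥); enqueue [0]
  #6 pop 0: in=[-1,3] → [-1,3] (was ⊥); enqueue [3,4]
  #7 pop 3: in=[-1,3] → [-3,1] (was ⊥); enqueue [0,2]
  #8 pop 4: in=[-1,3] → [-3,4] (was [-1,3]); enqueue []
  #9 pop 0: in=[-3,4] → [-3,4] (was [-1,3]); enqueue [3,4]
  #10 pop 2: in=[-3,1] → [-3,1] (was [1,1]); enqueue []
  #11 pop 3: in=[-3,4] → [-4,2] (was [-3,1]); enqueue [0,2]
  #12 pop 4: in=[-3,4] → [-4,4] (was [-3,4]); enqueue []
  #13 pop 0: in=[-4,4] → [-4,4] (was [-3,4]); enqueue [3,4]
  #14 pop 2: in=[-4,2] → [-4,2] (was [-3,1]); enqueue []
  #15 pop 3: in=[-4,4] → [-4,2] (no change)
  #16 pop 4: in=[-4,4] → [-4,4] (no change)

Fixpoint:
  val[0] = [-4,4]
  val[1] = [1,1]
  val[2] = [-4,2]
  val[3] = [-4,2]
  val[4] = [-4,4]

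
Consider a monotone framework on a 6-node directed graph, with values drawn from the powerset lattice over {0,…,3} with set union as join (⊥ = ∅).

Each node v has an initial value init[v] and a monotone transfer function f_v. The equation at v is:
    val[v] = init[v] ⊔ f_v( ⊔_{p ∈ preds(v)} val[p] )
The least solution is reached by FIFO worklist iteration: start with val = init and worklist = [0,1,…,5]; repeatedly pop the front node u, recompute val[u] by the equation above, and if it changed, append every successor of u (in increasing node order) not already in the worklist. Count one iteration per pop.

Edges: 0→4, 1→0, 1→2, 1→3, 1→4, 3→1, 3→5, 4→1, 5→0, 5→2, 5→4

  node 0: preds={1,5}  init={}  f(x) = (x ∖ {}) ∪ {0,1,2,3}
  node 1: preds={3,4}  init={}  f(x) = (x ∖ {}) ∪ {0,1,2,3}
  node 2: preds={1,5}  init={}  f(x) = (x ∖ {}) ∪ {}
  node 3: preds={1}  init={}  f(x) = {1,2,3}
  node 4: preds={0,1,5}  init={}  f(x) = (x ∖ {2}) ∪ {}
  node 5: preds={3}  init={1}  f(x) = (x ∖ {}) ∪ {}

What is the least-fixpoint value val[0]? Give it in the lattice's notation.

{0,1,2,3}

Iteration log — 10 steps:
  step 1. node 0  ⊔preds={1}  new={0,1,2,3}  old={}  +wl: 
  step 2. node 1  ⊔preds={}  new={0,1,2,3}  old={}  +wl: 0
  step 3. node 2  ⊔preds={0,1,2,3}  new={0,1,2,3}  old={}  +wl: 
  step 4. node 3  ⊔preds={0,1,2,3}  new={1,2,3}  old={}  +wl: 1
  step 5. node 4  ⊔preds={0,1,2,3}  new={0,1,3}  old={}  +wl: 
  step 6. node 5  ⊔preds={1,2,3}  new={1,2,3}  old={1}  +wl: 2,4
  step 7. node 0  ⊔preds={0,1,2,3}  new={0,1,2,3}  stable
  step 8. node 1  ⊔preds={0,1,2,3}  new={0,1,2,3}  stable
  step 9. node 2  ⊔preds={0,1,2,3}  new={0,1,2,3}  stable
  step 10. node 4  ⊔preds={0,1,2,3}  new={0,1,3}  stable

Least fixpoint reached:
  node 0: {0,1,2,3}
  node 1: {0,1,2,3}
  node 2: {0,1,2,3}
  node 3: {1,2,3}
  node 4: {0,1,3}
  node 5: {1,2,3}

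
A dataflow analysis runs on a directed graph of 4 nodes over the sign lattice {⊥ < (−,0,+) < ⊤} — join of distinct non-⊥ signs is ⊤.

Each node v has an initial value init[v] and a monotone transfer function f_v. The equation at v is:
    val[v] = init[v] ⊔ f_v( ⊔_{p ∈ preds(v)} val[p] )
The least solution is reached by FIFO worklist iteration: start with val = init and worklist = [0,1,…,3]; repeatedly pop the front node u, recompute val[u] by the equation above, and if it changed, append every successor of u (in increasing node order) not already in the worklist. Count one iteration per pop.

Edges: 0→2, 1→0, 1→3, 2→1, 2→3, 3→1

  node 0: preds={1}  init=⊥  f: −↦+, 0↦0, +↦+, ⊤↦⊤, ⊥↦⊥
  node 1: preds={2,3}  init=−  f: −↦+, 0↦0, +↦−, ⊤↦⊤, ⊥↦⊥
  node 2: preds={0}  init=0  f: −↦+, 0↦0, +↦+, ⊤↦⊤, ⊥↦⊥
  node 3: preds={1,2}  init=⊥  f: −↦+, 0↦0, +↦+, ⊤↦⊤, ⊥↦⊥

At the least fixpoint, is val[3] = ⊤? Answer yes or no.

Trace (7 dequeues):
  [1] u=0 | in − | out + | prev ⊥ | push {}
  [2] u=1 | in 0 | out ⊤ | prev − | push {0}
  [3] u=2 | in + | out ⊤ | prev 0 | push {1}
  [4] u=3 | in ⊤ | out ⊤ | prev ⊥ | push {}
  [5] u=0 | in ⊤ | out ⊤ | prev + | push {2}
  [6] u=1 | in ⊤ | out ⊤ | ==
  [7] u=2 | in ⊤ | out ⊤ | ==

Converged values:
  [0] ⊤
  [1] ⊤
  [2] ⊤
  [3] ⊤

yes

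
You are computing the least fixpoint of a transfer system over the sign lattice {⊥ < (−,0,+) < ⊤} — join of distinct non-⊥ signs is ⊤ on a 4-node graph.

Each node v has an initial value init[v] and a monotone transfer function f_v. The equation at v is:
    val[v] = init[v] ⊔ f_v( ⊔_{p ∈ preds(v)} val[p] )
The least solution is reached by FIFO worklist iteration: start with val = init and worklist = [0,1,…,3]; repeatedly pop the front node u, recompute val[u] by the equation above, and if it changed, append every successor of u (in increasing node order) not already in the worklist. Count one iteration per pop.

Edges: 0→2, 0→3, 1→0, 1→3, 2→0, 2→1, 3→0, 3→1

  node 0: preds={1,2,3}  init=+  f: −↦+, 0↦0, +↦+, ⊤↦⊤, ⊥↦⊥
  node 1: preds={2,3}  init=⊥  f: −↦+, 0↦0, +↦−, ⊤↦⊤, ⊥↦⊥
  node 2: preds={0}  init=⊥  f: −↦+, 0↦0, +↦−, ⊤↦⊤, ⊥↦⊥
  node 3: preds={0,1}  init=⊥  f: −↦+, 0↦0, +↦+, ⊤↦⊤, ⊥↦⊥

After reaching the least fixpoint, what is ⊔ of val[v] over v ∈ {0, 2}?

⊤

Worklist (10 pops):
  #1 pop 0: in=⊥ → + (no change)
  #2 pop 1: in=⊥ → ⊥ (no change)
  #3 pop 2: in=+ → − (was ⊥); enqueue [0,1]
  #4 pop 3: in=+ → + (was ⊥); enqueue []
  #5 pop 0: in=⊤ → ⊤ (was +); enqueue [2,3]
  #6 pop 1: in=⊤ → ⊤ (was ⊥); enqueue [0]
  #7 pop 2: in=⊤ → ⊤ (was −); enqueue [1]
  #8 pop 3: in=⊤ → ⊤ (was +); enqueue []
  #9 pop 0: in=⊤ → ⊤ (no change)
  #10 pop 1: in=⊤ → ⊤ (no change)

Fixpoint:
  val[0] = ⊤
  val[1] = ⊤
  val[2] = ⊤
  val[3] = ⊤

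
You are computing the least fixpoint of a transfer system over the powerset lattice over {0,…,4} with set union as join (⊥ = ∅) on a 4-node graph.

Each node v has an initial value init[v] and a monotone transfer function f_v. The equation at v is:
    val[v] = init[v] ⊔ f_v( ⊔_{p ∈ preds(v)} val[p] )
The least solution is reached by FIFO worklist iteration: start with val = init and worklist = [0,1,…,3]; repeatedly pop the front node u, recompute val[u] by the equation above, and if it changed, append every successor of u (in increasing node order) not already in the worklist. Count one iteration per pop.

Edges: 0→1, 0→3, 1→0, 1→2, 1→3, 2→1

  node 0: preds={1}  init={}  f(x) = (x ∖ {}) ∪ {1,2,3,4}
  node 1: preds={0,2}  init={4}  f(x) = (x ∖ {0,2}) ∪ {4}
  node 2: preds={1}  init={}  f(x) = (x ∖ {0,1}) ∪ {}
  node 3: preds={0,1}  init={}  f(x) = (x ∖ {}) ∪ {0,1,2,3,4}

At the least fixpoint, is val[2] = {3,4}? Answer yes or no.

Trace (6 dequeues):
  [1] u=0 | in {4} | out {1,2,3,4} | prev {} | push {}
  [2] u=1 | in {1,2,3,4} | out {1,3,4} | prev {4} | push {0}
  [3] u=2 | in {1,3,4} | out {3,4} | prev {} | push {1}
  [4] u=3 | in {1,2,3,4} | out {0,1,2,3,4} | prev {} | push {}
  [5] u=0 | in {1,3,4} | out {1,2,3,4} | ==
  [6] u=1 | in {1,2,3,4} | out {1,3,4} | ==

Converged values:
  [0] {1,2,3,4}
  [1] {1,3,4}
  [2] {3,4}
  [3] {0,1,2,3,4}

yes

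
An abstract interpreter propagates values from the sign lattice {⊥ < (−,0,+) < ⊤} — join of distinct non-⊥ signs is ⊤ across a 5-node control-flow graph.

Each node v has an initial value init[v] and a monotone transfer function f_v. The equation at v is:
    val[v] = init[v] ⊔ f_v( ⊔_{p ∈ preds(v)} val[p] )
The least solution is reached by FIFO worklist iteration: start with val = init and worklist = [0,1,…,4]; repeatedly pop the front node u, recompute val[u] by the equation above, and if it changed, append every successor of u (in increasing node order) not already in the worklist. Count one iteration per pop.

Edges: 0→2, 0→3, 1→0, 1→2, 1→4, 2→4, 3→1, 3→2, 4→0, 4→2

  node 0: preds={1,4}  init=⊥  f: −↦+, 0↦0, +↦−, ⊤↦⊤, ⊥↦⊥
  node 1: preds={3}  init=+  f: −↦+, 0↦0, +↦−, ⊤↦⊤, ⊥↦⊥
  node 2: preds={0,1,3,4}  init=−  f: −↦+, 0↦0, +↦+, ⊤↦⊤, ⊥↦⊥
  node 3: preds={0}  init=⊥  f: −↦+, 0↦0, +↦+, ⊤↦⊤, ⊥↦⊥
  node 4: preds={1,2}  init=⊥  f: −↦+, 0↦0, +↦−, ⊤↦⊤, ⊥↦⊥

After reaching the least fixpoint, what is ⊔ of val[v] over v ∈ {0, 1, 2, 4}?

Worklist (13 pops):
  #1 pop 0: in=+ → − (was ⊥); enqueue []
  #2 pop 1: in=⊥ → + (no change)
  #3 pop 2: in=⊤ → ⊤ (was −); enqueue []
  #4 pop 3: in=− → + (was ⊥); enqueue [1,2]
  #5 pop 4: in=⊤ → ⊤ (was ⊥); enqueue [0]
  #6 pop 1: in=+ → ⊤ (was +); enqueue [4]
  #7 pop 2: in=⊤ → ⊤ (no change)
  #8 pop 0: in=⊤ → ⊤ (was −); enqueue [2,3]
  #9 pop 4: in=⊤ → ⊤ (no change)
  #10 pop 2: in=⊤ → ⊤ (no change)
  #11 pop 3: in=⊤ → ⊤ (was +); enqueue [1,2]
  #12 pop 1: in=⊤ → ⊤ (no change)
  #13 pop 2: in=⊤ → ⊤ (no change)

Fixpoint:
  val[0] = ⊤
  val[1] = ⊤
  val[2] = ⊤
  val[3] = ⊤
  val[4] = ⊤

⊤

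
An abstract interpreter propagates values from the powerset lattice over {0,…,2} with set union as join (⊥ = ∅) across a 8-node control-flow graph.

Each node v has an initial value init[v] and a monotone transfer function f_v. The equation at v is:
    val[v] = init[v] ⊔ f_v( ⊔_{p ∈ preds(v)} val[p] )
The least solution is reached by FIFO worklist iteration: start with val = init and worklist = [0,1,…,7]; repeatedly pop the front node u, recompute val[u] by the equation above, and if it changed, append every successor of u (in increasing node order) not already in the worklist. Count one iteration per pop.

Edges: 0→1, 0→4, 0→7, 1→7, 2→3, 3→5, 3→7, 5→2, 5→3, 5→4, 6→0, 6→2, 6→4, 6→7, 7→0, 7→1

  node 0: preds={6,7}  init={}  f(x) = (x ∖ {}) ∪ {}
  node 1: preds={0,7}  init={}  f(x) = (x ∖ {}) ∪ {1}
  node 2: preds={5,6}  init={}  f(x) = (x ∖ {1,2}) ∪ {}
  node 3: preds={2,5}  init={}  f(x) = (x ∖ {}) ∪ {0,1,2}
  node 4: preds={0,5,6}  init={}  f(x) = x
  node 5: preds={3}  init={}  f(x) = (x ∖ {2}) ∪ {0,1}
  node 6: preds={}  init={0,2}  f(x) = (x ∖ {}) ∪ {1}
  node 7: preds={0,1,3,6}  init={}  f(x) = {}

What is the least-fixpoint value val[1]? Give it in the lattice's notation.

Iteration log — 15 steps:
  step 1. node 0  ⊔preds={0,2}  new={0,2}  old={}  +wl: 
  step 2. node 1  ⊔preds={0,2}  new={0,1,2}  old={}  +wl: 
  step 3. node 2  ⊔preds={0,2}  new={0}  old={}  +wl: 
  step 4. node 3  ⊔preds={0}  new={0,1,2}  old={}  +wl: 
  step 5. node 4  ⊔preds={0,2}  new={0,2}  old={}  +wl: 
  step 6. node 5  ⊔preds={0,1,2}  new={0,1}  old={}  +wl: 2,3,4
  step 7. node 6  ⊔preds={}  new={0,1,2}  old={0,2}  +wl: 0
  step 8. node 7  ⊔preds={0,1,2}  new={}  stable
  step 9. node 2  ⊔preds={0,1,2}  new={0}  stable
  step 10. node 3  ⊔preds={0,1}  new={0,1,2}  stable
  step 11. node 4  ⊔preds={0,1,2}  new={0,1,2}  old={0,2}  +wl: 
  step 12. node 0  ⊔preds={0,1,2}  new={0,1,2}  old={0,2}  +wl: 1,4,7
  step 13. node 1  ⊔preds={0,1,2}  new={0,1,2}  stable
  step 14. node 4  ⊔preds={0,1,2}  new={0,1,2}  stable
  step 15. node 7  ⊔preds={0,1,2}  new={}  stable

Least fixpoint reached:
  node 0: {0,1,2}
  node 1: {0,1,2}
  node 2: {0}
  node 3: {0,1,2}
  node 4: {0,1,2}
  node 5: {0,1}
  node 6: {0,1,2}
  node 7: {}

{0,1,2}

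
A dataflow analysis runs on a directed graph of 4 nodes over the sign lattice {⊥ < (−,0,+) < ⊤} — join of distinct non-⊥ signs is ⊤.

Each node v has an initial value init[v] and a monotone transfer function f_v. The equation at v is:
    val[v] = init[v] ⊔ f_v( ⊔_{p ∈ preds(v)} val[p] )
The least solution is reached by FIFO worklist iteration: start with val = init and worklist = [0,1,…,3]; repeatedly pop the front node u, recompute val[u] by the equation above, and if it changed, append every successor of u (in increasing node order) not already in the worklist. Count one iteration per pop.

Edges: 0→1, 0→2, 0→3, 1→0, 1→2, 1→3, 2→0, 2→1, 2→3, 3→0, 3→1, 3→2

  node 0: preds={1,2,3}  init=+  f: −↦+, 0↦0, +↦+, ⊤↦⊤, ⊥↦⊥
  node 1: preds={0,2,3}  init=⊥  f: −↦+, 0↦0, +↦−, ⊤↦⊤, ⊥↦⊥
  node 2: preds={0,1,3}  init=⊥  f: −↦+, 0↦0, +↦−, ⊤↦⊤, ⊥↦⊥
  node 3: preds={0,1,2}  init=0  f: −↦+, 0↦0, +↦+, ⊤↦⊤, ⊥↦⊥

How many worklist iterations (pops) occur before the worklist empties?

7

Iteration log — 7 steps:
  step 1. node 0  ⊔preds=0  new=⊤  old=+  +wl: 
  step 2. node 1  ⊔preds=⊤  new=⊤  old=⊥  +wl: 0
  step 3. node 2  ⊔preds=⊤  new=⊤  old=⊥  +wl: 1
  step 4. node 3  ⊔preds=⊤  new=⊤  old=0  +wl: 2
  step 5. node 0  ⊔preds=⊤  new=⊤  stable
  step 6. node 1  ⊔preds=⊤  new=⊤  stable
  step 7. node 2  ⊔preds=⊤  new=⊤  stable

Least fixpoint reached:
  node 0: ⊤
  node 1: ⊤
  node 2: ⊤
  node 3: ⊤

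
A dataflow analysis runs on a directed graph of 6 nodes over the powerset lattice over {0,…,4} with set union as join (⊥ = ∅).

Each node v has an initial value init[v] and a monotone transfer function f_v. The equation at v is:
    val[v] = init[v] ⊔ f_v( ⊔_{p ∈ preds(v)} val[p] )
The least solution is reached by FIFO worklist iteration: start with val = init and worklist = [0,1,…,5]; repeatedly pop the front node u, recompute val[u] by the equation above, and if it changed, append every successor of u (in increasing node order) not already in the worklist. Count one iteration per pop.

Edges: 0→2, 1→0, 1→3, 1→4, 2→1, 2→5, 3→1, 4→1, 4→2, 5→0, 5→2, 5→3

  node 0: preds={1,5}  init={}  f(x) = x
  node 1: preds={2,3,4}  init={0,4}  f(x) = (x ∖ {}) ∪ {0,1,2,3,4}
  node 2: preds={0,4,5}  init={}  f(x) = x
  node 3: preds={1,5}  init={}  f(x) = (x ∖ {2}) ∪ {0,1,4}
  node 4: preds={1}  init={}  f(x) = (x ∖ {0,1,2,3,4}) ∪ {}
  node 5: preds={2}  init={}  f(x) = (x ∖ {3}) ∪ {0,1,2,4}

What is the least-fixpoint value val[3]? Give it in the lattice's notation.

Trace (12 dequeues):
  [1] u=0 | in {0,4} | out {0,4} | prev {} | push {}
  [2] u=1 | in {} | out {0,1,2,3,4} | prev {0,4} | push {0}
  [3] u=2 | in {0,4} | out {0,4} | prev {} | push {1}
  [4] u=3 | in {0,1,2,3,4} | out {0,1,3,4} | prev {} | push {}
  [5] u=4 | in {0,1,2,3,4} | out {} | ==
  [6] u=5 | in {0,4} | out {0,1,2,4} | prev {} | push {2,3}
  [7] u=0 | in {0,1,2,3,4} | out {0,1,2,3,4} | prev {0,4} | push {}
  [8] u=1 | in {0,1,3,4} | out {0,1,2,3,4} | ==
  [9] u=2 | in {0,1,2,3,4} | out {0,1,2,3,4} | prev {0,4} | push {1,5}
  [10] u=3 | in {0,1,2,3,4} | out {0,1,3,4} | ==
  [11] u=1 | in {0,1,2,3,4} | out {0,1,2,3,4} | ==
  [12] u=5 | in {0,1,2,3,4} | out {0,1,2,4} | ==

Converged values:
  [0] {0,1,2,3,4}
  [1] {0,1,2,3,4}
  [2] {0,1,2,3,4}
  [3] {0,1,3,4}
  [4] {}
  [5] {0,1,2,4}

{0,1,3,4}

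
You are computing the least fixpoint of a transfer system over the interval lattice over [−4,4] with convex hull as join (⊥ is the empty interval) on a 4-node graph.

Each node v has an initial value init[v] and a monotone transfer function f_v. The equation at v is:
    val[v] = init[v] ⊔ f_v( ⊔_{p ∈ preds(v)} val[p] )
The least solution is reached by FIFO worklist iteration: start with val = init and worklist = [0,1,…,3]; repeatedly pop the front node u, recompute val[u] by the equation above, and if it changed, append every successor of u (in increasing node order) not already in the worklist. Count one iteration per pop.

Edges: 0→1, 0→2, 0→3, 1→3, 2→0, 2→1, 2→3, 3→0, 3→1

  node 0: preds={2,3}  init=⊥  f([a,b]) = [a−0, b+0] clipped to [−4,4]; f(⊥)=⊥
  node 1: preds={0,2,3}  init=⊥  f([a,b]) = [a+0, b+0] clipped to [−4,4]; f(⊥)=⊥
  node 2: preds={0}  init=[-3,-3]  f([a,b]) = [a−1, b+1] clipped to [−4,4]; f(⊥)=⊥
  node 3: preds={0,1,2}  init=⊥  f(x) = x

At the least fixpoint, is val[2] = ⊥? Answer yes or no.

no

Iteration log — 32 steps:
  step 1. node 0  ⊔preds=[-3,-3]  new=[-3,-3]  old=⊥  +wl: 
  step 2. node 1  ⊔preds=[-3,-3]  new=[-3,-3]  old=⊥  +wl: 
  step 3. node 2  ⊔preds=[-3,-3]  new=[-4,-2]  old=[-3,-3]  +wl: 0,1
  step 4. node 3  ⊔preds=[-4,-2]  new=[-4,-2]  old=⊥  +wl: 
  step 5. node 0  ⊔preds=[-4,-2]  new=[-4,-2]  old=[-3,-3]  +wl: 2,3
  step 6. node 1  ⊔preds=[-4,-2]  new=[-4,-2]  old=[-3,-3]  +wl: 
  step 7. node 2  ⊔preds=[-4,-2]  new=[-4,-1]  old=[-4,-2]  +wl: 0,1
  step 8. node 3  ⊔preds=[-4,-1]  new=[-4,-1]  old=[-4,-2]  +wl: 
  step 9. node 0  ⊔preds=[-4,-1]  new=[-4,-1]  old=[-4,-2]  +wl: 2,3
  step 10. node 1  ⊔preds=[-4,-1]  new=[-4,-1]  old=[-4,-2]  +wl: 
  step 11. node 2  ⊔preds=[-4,-1]  new=[-4,0]  old=[-4,-1]  +wl: 0,1
  step 12. node 3  ⊔preds=[-4,0]  new=[-4,0]  old=[-4,-1]  +wl: 
  step 13. node 0  ⊔preds=[-4,0]  new=[-4,0]  old=[-4,-1]  +wl: 2,3
  step 14. node 1  ⊔preds=[-4,0]  new=[-4,0]  old=[-4,-1]  +wl: 
  step 15. node 2  ⊔preds=[-4,0]  new=[-4,1]  old=[-4,0]  +wl: 0,1
  step 16. node 3  ⊔preds=[-4,1]  new=[-4,1]  old=[-4,0]  +wl: 
  step 17. node 0  ⊔preds=[-4,1]  new=[-4,1]  old=[-4,0]  +wl: 2,3
  step 18. node 1  ⊔preds=[-4,1]  new=[-4,1]  old=[-4,0]  +wl: 
  step 19. node 2  ⊔preds=[-4,1]  new=[-4,2]  old=[-4,1]  +wl: 0,1
  step 20. node 3  ⊔preds=[-4,2]  new=[-4,2]  old=[-4,1]  +wl: 
  step 21. node 0  ⊔preds=[-4,2]  new=[-4,2]  old=[-4,1]  +wl: 2,3
  step 22. node 1  ⊔preds=[-4,2]  new=[-4,2]  old=[-4,1]  +wl: 
  step 23. node 2  ⊔preds=[-4,2]  new=[-4,3]  old=[-4,2]  +wl: 0,1
  step 24. node 3  ⊔preds=[-4,3]  new=[-4,3]  old=[-4,2]  +wl: 
  step 25. node 0  ⊔preds=[-4,3]  new=[-4,3]  old=[-4,2]  +wl: 2,3
  step 26. node 1  ⊔preds=[-4,3]  new=[-4,3]  old=[-4,2]  +wl: 
  step 27. node 2  ⊔preds=[-4,3]  new=[-4,4]  old=[-4,3]  +wl: 0,1
  step 28. node 3  ⊔preds=[-4,4]  new=[-4,4]  old=[-4,3]  +wl: 
  step 29. node 0  ⊔preds=[-4,4]  new=[-4,4]  old=[-4,3]  +wl: 2,3
  step 30. node 1  ⊔preds=[-4,4]  new=[-4,4]  old=[-4,3]  +wl: 
  step 31. node 2  ⊔preds=[-4,4]  new=[-4,4]  stable
  step 32. node 3  ⊔preds=[-4,4]  new=[-4,4]  stable

Least fixpoint reached:
  node 0: [-4,4]
  node 1: [-4,4]
  node 2: [-4,4]
  node 3: [-4,4]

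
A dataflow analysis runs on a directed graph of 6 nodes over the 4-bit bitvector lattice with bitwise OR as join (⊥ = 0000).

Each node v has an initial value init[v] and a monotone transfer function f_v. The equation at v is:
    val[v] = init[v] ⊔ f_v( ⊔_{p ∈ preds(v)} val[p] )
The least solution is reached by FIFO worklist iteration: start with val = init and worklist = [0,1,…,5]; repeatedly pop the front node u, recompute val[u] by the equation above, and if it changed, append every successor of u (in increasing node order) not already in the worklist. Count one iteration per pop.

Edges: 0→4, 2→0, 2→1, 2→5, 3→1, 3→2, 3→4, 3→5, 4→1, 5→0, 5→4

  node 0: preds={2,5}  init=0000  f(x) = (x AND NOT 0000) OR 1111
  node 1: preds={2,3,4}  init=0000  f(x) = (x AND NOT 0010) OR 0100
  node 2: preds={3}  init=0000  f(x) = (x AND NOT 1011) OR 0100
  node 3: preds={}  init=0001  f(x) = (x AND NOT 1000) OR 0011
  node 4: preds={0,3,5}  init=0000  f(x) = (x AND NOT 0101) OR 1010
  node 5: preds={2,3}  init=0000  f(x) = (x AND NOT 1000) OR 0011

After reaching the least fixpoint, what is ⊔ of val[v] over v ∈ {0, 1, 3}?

1111

Trace (10 dequeues):
  [1] u=0 | in 0000 | out 1111 | prev 0000 | push {}
  [2] u=1 | in 0001 | out 0101 | prev 0000 | push {}
  [3] u=2 | in 0001 | out 0100 | prev 0000 | push {0,1}
  [4] u=3 | in 0000 | out 0011 | prev 0001 | push {2}
  [5] u=4 | in 1111 | out 1010 | prev 0000 | push {}
  [6] u=5 | in 0111 | out 0111 | prev 0000 | push {4}
  [7] u=0 | in 0111 | out 1111 | ==
  [8] u=1 | in 1111 | out 1101 | prev 0101 | push {}
  [9] u=2 | in 0011 | out 0100 | ==
  [10] u=4 | in 1111 | out 1010 | ==

Converged values:
  [0] 1111
  [1] 1101
  [2] 0100
  [3] 0011
  [4] 1010
  [5] 0111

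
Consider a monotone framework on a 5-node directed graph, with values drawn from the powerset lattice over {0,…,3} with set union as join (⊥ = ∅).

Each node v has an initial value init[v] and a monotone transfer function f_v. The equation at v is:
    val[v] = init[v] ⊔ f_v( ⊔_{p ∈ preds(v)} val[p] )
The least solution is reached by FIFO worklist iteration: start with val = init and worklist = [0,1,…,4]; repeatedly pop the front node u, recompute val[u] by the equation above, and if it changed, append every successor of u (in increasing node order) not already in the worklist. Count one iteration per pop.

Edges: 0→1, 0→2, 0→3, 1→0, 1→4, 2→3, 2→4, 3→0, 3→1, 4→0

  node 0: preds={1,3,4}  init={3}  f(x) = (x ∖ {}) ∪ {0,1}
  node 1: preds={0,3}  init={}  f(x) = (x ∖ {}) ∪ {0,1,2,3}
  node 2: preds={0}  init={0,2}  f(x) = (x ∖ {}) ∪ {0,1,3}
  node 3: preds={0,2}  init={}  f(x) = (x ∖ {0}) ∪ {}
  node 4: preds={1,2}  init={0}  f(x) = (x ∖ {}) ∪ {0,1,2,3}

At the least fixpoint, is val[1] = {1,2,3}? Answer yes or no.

Trace (9 dequeues):
  [1] u=0 | in {0} | out {0,1,3} | prev {3} | push {}
  [2] u=1 | in {0,1,3} | out {0,1,2,3} | prev {} | push {0}
  [3] u=2 | in {0,1,3} | out {0,1,2,3} | prev {0,2} | push {}
  [4] u=3 | in {0,1,2,3} | out {1,2,3} | prev {} | push {1}
  [5] u=4 | in {0,1,2,3} | out {0,1,2,3} | prev {0} | push {}
  [6] u=0 | in {0,1,2,3} | out {0,1,2,3} | prev {0,1,3} | push {2,3}
  [7] u=1 | in {0,1,2,3} | out {0,1,2,3} | ==
  [8] u=2 | in {0,1,2,3} | out {0,1,2,3} | ==
  [9] u=3 | in {0,1,2,3} | out {1,2,3} | ==

Converged values:
  [0] {0,1,2,3}
  [1] {0,1,2,3}
  [2] {0,1,2,3}
  [3] {1,2,3}
  [4] {0,1,2,3}

no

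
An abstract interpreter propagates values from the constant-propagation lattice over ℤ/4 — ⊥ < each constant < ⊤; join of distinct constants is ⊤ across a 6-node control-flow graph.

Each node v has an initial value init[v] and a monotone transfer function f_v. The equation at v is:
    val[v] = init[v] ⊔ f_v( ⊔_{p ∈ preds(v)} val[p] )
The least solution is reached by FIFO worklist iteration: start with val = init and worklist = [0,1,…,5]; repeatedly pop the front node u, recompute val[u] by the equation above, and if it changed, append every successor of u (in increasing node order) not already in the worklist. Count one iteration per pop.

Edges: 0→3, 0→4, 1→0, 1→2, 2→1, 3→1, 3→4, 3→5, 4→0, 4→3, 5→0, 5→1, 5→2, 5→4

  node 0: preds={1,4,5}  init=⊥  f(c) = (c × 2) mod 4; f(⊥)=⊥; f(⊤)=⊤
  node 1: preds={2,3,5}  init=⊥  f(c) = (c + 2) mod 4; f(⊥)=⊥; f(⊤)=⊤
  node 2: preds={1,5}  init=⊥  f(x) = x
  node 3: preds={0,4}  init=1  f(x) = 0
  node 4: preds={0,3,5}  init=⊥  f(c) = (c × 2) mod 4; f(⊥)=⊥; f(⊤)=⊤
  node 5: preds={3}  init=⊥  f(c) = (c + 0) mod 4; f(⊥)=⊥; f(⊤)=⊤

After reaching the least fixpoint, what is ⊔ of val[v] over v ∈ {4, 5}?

⊤

Iteration log — 13 steps:
  step 1. node 0  ⊔preds=⊥  new=⊥  stable
  step 2. node 1  ⊔preds=1  new=3  old=⊥  +wl: 0
  step 3. node 2  ⊔preds=3  new=3  old=⊥  +wl: 1
  step 4. node 3  ⊔preds=⊥  new=⊤  old=1  +wl: 
  step 5. node 4  ⊔preds=⊤  new=⊤  old=⊥  +wl: 3
  step 6. node 5  ⊔preds=⊤  new=⊤  old=⊥  +wl: 2,4
  step 7. node 0  ⊔preds=⊤  new=⊤  old=⊥  +wl: 
  step 8. node 1  ⊔preds=⊤  new=⊤  old=3  +wl: 0
  step 9. node 3  ⊔preds=⊤  new=⊤  stable
  step 10. node 2  ⊔preds=⊤  new=⊤  old=3  +wl: 1
  step 11. node 4  ⊔preds=⊤  new=⊤  stable
  step 12. node 0  ⊔preds=⊤  new=⊤  stable
  step 13. node 1  ⊔preds=⊤  new=⊤  stable

Least fixpoint reached:
  node 0: ⊤
  node 1: ⊤
  node 2: ⊤
  node 3: ⊤
  node 4: ⊤
  node 5: ⊤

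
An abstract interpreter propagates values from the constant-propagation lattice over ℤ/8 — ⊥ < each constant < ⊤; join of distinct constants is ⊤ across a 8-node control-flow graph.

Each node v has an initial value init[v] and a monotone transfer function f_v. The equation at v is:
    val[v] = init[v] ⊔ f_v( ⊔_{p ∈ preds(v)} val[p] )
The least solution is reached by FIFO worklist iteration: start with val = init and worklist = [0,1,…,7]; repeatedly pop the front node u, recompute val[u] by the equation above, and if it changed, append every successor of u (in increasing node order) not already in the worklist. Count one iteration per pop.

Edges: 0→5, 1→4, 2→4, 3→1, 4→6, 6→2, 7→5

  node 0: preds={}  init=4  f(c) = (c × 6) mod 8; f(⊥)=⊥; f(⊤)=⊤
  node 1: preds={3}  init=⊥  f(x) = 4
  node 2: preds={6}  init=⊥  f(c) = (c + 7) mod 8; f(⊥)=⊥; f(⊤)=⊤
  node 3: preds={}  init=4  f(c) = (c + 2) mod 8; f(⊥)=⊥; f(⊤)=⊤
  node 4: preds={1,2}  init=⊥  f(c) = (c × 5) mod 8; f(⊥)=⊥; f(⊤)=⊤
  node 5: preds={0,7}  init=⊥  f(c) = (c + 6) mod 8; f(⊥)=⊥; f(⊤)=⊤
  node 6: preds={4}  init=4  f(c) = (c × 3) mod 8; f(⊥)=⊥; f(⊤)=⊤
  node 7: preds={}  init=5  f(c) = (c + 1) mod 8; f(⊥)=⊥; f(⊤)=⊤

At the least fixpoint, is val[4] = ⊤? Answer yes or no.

Iteration log — 10 steps:
  step 1. node 0  ⊔preds=⊥  new=4  stable
  step 2. node 1  ⊔preds=4  new=4  old=⊥  +wl: 
  step 3. node 2  ⊔preds=4  new=3  old=⊥  +wl: 
  step 4. node 3  ⊔preds=⊥  new=4  stable
  step 5. node 4  ⊔preds=⊤  new=⊤  old=⊥  +wl: 
  step 6. node 5  ⊔preds=⊤  new=⊤  old=⊥  +wl: 
  step 7. node 6  ⊔preds=⊤  new=⊤  old=4  +wl: 2
  step 8. node 7  ⊔preds=⊥  new=5  stable
  step 9. node 2  ⊔preds=⊤  new=⊤  old=3  +wl: 4
  step 10. node 4  ⊔preds=⊤  new=⊤  stable

Least fixpoint reached:
  node 0: 4
  node 1: 4
  node 2: ⊤
  node 3: 4
  node 4: ⊤
  node 5: ⊤
  node 6: ⊤
  node 7: 5

yes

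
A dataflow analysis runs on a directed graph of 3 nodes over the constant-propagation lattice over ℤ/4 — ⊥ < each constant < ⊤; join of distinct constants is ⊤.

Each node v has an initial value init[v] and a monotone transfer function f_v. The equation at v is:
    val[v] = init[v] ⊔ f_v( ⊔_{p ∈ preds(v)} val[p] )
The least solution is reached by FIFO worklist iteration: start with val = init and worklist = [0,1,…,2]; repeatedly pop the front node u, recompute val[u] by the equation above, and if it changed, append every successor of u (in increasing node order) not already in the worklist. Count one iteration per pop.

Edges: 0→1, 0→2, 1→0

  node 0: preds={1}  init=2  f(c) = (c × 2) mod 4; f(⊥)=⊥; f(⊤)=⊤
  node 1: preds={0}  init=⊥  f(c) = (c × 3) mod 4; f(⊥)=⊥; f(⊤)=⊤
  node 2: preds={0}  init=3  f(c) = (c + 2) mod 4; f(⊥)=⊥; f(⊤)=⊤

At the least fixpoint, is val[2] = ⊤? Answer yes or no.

yes

Worklist (7 pops):
  #1 pop 0: in=⊥ → 2 (no change)
  #2 pop 1: in=2 → 2 (was ⊥); enqueue [0]
  #3 pop 2: in=2 → ⊤ (was 3); enqueue []
  #4 pop 0: in=2 → ⊤ (was 2); enqueue [1,2]
  #5 pop 1: in=⊤ → ⊤ (was 2); enqueue [0]
  #6 pop 2: in=⊤ → ⊤ (no change)
  #7 pop 0: in=⊤ → ⊤ (no change)

Fixpoint:
  val[0] = ⊤
  val[1] = ⊤
  val[2] = ⊤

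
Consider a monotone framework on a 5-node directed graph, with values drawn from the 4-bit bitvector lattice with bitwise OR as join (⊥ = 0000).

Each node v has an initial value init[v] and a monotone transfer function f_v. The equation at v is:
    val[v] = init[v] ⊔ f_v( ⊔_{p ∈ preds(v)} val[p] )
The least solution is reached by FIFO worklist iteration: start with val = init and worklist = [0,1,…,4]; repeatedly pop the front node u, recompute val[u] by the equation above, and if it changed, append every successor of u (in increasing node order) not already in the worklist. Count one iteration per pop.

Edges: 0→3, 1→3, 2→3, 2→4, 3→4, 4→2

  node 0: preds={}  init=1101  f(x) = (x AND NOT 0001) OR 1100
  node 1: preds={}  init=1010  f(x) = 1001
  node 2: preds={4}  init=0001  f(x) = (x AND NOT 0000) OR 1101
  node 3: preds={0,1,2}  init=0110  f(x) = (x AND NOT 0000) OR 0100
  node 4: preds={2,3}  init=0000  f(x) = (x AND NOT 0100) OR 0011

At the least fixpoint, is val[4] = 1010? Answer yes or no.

Worklist (8 pops):
  #1 pop 0: in=0000 → 1101 (no change)
  #2 pop 1: in=0000 → 1011 (was 1010); enqueue []
  #3 pop 2: in=0000 → 1101 (was 0001); enqueue []
  #4 pop 3: in=1111 → 1111 (was 0110); enqueue []
  #5 pop 4: in=1111 → 1011 (was 0000); enqueue [2]
  #6 pop 2: in=1011 → 1111 (was 1101); enqueue [3,4]
  #7 pop 3: in=1111 → 1111 (no change)
  #8 pop 4: in=1111 → 1011 (no change)

Fixpoint:
  val[0] = 1101
  val[1] = 1011
  val[2] = 1111
  val[3] = 1111
  val[4] = 1011

no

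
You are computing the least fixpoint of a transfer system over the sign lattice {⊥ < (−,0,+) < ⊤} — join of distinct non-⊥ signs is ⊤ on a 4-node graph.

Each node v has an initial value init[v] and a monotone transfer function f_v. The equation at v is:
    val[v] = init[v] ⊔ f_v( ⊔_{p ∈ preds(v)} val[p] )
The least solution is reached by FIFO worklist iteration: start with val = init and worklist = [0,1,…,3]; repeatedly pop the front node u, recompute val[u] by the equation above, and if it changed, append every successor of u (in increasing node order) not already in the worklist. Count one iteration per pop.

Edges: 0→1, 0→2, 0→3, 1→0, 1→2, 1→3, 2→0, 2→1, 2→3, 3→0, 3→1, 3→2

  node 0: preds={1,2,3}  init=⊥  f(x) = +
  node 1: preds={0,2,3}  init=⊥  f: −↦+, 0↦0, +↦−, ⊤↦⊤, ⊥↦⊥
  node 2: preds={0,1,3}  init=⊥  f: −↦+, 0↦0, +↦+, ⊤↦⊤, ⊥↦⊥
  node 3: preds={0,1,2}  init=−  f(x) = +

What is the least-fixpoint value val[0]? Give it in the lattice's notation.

+

Iteration log — 7 steps:
  step 1. node 0  ⊔preds=−  new=+  old=⊥  +wl: 
  step 2. node 1  ⊔preds=⊤  new=⊤  old=⊥  +wl: 0
  step 3. node 2  ⊔preds=⊤  new=⊤  old=⊥  +wl: 1
  step 4. node 3  ⊔preds=⊤  new=⊤  old=−  +wl: 2
  step 5. node 0  ⊔preds=⊤  new=+  stable
  step 6. node 1  ⊔preds=⊤  new=⊤  stable
  step 7. node 2  ⊔preds=⊤  new=⊤  stable

Least fixpoint reached:
  node 0: +
  node 1: ⊤
  node 2: ⊤
  node 3: ⊤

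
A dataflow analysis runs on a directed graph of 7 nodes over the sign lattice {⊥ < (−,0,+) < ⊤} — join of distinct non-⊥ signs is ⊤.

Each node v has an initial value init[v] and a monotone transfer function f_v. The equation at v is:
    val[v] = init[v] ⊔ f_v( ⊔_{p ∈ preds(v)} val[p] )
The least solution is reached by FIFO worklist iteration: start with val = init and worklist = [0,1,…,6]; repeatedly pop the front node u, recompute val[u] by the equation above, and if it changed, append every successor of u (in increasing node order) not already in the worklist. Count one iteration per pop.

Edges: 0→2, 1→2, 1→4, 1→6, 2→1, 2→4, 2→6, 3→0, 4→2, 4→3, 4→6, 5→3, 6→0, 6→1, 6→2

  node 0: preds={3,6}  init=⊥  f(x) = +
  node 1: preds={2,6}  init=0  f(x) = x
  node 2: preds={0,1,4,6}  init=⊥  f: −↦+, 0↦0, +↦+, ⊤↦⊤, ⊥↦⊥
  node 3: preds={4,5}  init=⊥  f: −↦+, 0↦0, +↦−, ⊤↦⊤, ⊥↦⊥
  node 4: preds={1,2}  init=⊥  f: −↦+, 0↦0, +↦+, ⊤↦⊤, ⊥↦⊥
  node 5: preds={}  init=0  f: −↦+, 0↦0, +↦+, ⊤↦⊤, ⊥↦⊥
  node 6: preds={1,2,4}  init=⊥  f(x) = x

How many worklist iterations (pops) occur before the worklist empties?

14

Iteration log — 14 steps:
  step 1. node 0  ⊔preds=⊥  new=+  old=⊥  +wl: 
  step 2. node 1  ⊔preds=⊥  new=0  stable
  step 3. node 2  ⊔preds=⊤  new=⊤  old=⊥  +wl: 1
  step 4. node 3  ⊔preds=0  new=0  old=⊥  +wl: 0
  step 5. node 4  ⊔preds=⊤  new=⊤  old=⊥  +wl: 2,3
  step 6. node 5  ⊔preds=⊥  new=0  stable
  step 7. node 6  ⊔preds=⊤  new=⊤  old=⊥  +wl: 
  step 8. node 1  ⊔preds=⊤  new=⊤  old=0  +wl: 4,6
  step 9. node 0  ⊔preds=⊤  new=+  stable
  step 10. node 2  ⊔preds=⊤  new=⊤  stable
  step 11. node 3  ⊔preds=⊤  new=⊤  old=0  +wl: 0
  step 12. node 4  ⊔preds=⊤  new=⊤  stable
  step 13. node 6  ⊔preds=⊤  new=⊤  stable
  step 14. node 0  ⊔preds=⊤  new=+  stable

Least fixpoint reached:
  node 0: +
  node 1: ⊤
  node 2: ⊤
  node 3: ⊤
  node 4: ⊤
  node 5: 0
  node 6: ⊤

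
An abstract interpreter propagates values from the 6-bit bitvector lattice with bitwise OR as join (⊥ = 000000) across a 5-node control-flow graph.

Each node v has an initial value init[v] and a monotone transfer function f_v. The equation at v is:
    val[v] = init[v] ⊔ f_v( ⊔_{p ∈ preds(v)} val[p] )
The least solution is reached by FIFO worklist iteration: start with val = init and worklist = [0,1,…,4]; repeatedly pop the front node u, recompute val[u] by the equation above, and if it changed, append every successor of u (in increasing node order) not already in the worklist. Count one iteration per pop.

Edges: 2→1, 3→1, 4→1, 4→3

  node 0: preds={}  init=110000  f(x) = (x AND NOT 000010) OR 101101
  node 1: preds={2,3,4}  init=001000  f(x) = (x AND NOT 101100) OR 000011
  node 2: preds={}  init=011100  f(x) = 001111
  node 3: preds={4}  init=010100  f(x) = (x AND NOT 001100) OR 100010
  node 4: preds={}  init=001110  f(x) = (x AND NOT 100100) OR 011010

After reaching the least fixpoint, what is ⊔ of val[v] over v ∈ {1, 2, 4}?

Trace (7 dequeues):
  [1] u=0 | in 000000 | out 111101 | prev 110000 | push {}
  [2] u=1 | in 011110 | out 011011 | prev 001000 | push {}
  [3] u=2 | in 000000 | out 011111 | prev 011100 | push {1}
  [4] u=3 | in 001110 | out 110110 | prev 010100 | push {}
  [5] u=4 | in 000000 | out 011110 | prev 001110 | push {3}
  [6] u=1 | in 111111 | out 011011 | ==
  [7] u=3 | in 011110 | out 110110 | ==

Converged values:
  [0] 111101
  [1] 011011
  [2] 011111
  [3] 110110
  [4] 011110

011111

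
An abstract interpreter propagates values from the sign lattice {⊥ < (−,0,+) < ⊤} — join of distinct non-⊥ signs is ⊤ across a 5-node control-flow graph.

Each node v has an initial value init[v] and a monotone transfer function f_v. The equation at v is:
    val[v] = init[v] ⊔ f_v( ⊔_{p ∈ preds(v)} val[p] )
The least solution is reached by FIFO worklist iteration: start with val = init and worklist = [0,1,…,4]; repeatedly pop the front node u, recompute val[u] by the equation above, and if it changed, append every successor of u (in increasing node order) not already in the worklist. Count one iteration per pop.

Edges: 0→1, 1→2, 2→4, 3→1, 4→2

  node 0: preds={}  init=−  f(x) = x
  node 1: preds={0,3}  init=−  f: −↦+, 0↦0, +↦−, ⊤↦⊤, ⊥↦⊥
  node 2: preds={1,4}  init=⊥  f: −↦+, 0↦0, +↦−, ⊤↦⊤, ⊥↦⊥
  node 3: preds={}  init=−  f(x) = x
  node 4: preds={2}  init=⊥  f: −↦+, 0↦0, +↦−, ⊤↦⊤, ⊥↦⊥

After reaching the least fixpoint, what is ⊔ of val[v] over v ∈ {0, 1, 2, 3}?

Trace (6 dequeues):
  [1] u=0 | in ⊥ | out − | ==
  [2] u=1 | in − | out ⊤ | prev − | push {}
  [3] u=2 | in ⊤ | out ⊤ | prev ⊥ | push {}
  [4] u=3 | in ⊥ | out − | ==
  [5] u=4 | in ⊤ | out ⊤ | prev ⊥ | push {2}
  [6] u=2 | in ⊤ | out ⊤ | ==

Converged values:
  [0] −
  [1] ⊤
  [2] ⊤
  [3] −
  [4] ⊤

⊤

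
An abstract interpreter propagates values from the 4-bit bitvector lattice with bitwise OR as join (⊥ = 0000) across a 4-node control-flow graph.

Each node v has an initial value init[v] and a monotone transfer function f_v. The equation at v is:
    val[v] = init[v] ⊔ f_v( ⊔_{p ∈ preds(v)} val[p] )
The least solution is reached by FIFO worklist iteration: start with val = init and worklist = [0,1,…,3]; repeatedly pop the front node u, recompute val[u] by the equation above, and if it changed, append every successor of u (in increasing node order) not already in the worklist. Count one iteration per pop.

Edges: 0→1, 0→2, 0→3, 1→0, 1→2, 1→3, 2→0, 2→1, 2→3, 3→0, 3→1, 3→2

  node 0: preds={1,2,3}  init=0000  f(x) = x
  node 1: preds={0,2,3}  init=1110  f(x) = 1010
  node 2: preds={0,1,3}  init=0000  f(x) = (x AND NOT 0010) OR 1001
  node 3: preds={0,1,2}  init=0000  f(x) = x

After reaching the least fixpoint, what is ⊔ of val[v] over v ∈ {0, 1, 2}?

1111

Trace (8 dequeues):
  [1] u=0 | in 1110 | out 1110 | prev 0000 | push {}
  [2] u=1 | in 1110 | out 1110 | ==
  [3] u=2 | in 1110 | out 1101 | prev 0000 | push {0,1}
  [4] u=3 | in 1111 | out 1111 | prev 0000 | push {2}
  [5] u=0 | in 1111 | out 1111 | prev 1110 | push {3}
  [6] u=1 | in 1111 | out 1110 | ==
  [7] u=2 | in 1111 | out 1101 | ==
  [8] u=3 | in 1111 | out 1111 | ==

Converged values:
  [0] 1111
  [1] 1110
  [2] 1101
  [3] 1111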